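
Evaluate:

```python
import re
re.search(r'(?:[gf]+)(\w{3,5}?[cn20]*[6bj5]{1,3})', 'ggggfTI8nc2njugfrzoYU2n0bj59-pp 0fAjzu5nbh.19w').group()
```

The pattern matches one or more of one of [gf] (non-capturing group); then 3 to 5 of a word character (lazy), then zero or more of one of [cn20], then 1 to 3 of one of [6bj5] (captured).
The match spans [0:13] → 'ggggfTI8nc2nj'.

'ggggfTI8nc2nj'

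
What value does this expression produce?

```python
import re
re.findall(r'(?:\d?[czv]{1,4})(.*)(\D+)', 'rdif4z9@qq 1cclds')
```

2 groups means the one result is a tuple of 2 captured strings — 1 here.

[('9@qq 1ccld', 's')]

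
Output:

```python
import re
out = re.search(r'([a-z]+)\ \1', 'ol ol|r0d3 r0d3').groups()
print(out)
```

('ol',)

The match spans [0:5] → 'ol ol'.
Captured: group 1 = 'ol'.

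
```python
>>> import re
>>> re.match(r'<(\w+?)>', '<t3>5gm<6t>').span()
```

(0, 4)

`match` is anchored at position 0; if the pattern doesn't fit there, it returns None.
The match spans [0:4] → '<t3>'.
Captured: group 1 = 't3'.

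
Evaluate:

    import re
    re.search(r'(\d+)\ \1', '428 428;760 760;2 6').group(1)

'428'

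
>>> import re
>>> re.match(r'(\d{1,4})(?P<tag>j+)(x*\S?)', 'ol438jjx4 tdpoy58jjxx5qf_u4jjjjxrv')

None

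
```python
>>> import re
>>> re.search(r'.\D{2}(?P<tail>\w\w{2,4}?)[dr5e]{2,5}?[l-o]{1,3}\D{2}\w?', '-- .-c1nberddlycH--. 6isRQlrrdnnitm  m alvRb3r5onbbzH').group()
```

The pattern matches any character, then exactly 2 of a non-digit; then a word character, then 2 to 4 of a word character (lazy) (captured as 'tail'); then 2 to 5 of one of [dr5e] (lazy), then 1 to 3 of a character in [l-o]; then exactly 2 of a non-digit, then optionally a word character.
`re.search` tries every starting position until one works.
The match spans [2:17] → ' .-c1nberddlycH'.
Captured: group 1 = 'c1nb'.

' .-c1nberddlycH'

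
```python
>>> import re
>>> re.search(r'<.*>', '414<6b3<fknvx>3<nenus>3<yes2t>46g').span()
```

(3, 30)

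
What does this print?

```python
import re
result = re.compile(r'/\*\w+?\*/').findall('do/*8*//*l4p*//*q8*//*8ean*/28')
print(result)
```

['/*8*/', '/*l4p*/', '/*q8*/', '/*8ean*/']

Since nothing is captured, `findall` lists the 4 matched substrings directly.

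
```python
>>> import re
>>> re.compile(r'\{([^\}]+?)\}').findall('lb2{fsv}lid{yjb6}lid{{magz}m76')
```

['fsv', 'yjb6', '{magz']

One capturing group, so `findall` returns just the captured substring from each match — 3 in all.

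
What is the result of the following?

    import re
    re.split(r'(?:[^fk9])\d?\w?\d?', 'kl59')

['k', '']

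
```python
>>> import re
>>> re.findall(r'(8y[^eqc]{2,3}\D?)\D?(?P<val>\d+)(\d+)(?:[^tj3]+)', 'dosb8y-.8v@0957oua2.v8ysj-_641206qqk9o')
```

[('8y-.8v', '095', '7')]

The pattern matches the literal '8y', then 2 to 3 of any character except [eqc], then optionally a non-digit (captured); then optionally a non-digit; then one or more of a digit (captured as 'val'); then one or more of a digit (captured); then one or more of any character except [tj3] (non-capturing group).
Walking the string: at [4:24] match '8y-.8v@0957oua2.v8ys', groups = ('8y-.8v', '095', '7').
With 3 capturing groups, `findall` returns a 3-tuple per match.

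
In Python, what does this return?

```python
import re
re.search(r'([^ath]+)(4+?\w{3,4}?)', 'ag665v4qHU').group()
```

'g665v4qHU'

This matches one or more of any character except [ath] (captured); then one or more of the literal '4' (lazy), then 3 to 4 of a word character (lazy) (captured).
`re.search` scans for the first position where the pattern succeeds.
The match spans [1:10] → 'g665v4qHU'.
Captured: group 1 = 'g665v', group 2 = '4qHU'.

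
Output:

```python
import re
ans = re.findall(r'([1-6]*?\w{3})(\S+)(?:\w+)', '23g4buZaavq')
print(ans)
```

[('23g', '4buZaav')]

This matches zero or more of a character in [1-6] (lazy), then exactly 3 of a word character (captured); then one or more of a non-whitespace character (captured); then one or more of a word character (non-capturing group).
A non-greedy quantifier consumes as few characters as it can — just enough that the remainder of the pattern still matches from where it stops; whatever follows it matches normally.
Walking the string: at [0:11] match '23g4buZaavq', groups = ('23g', '4buZaav').
With 2 capturing groups, `findall` returns a 2-tuple per match.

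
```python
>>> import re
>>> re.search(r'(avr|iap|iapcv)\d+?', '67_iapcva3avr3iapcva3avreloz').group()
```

'avr3'

The match spans [10:14] → 'avr3'.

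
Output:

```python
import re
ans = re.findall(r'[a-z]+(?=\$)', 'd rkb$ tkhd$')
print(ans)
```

['rkb', 'tkhd']

The positive lookaround only admits positions where the adjacent text matches; those characters stay outside the span.
Matches: at [2:5] → 'rkb'; at [7:11] → 'tkhd'.
Since nothing is captured, `findall` lists the 2 matched substrings directly.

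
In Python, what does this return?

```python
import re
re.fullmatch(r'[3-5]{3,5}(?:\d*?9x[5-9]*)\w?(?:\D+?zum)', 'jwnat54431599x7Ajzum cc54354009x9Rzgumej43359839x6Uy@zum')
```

None

The pattern matches 3 to 5 of a character in [3-5]; then zero or more of a digit (lazy), then the literal '9x', then zero or more of a character in [5-9] (non-capturing group); then optionally a word character; then one or more of a non-digit (lazy), then the literal 'zum' (non-capturing group).
For `fullmatch`, every character of the input must be accounted for by the pattern.
Here there's no way to consume every character, so the call returns None.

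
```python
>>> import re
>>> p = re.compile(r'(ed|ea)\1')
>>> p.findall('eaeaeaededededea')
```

['ea', 'ed', 'ed']

The backreference `\1` re-matches whatever the first group consumed, character for character.
Matches: at [0:4] match 'eaea', group 1 = 'ea'; at [6:10] match 'eded', group 1 = 'ed'; at [10:14] match 'eded', group 1 = 'ed'.
`findall` collects group 1 from each match (3 total).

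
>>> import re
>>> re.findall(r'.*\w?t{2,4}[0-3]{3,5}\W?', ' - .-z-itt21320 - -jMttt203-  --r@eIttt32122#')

[' - .-z-itt21320 - -jMttt203-  --r@eIttt32122#']

`findall` yields the raw match text (1 of them) because the pattern has no groups.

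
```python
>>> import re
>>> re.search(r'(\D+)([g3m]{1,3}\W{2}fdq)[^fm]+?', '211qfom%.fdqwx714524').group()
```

This matches one or more of a non-digit (captured); then 1 to 3 of one of [g3m], then exactly 2 of a non-word character, then the literal 'fdq' (captured); then one or more of any character except [fm] (lazy).
A non-greedy quantifier consumes as few characters as it can — just enough that the remainder of the pattern still matches from where it stops; whatever follows it matches normally.
Unlike `match`, `search` isn't anchored — it looks for the pattern anywhere in the string.
The match spans [3:13] → 'qfom%.fdqw'.
Captured: group 1 = 'qfo', group 2 = 'm%.fdq'.

'qfom%.fdqw'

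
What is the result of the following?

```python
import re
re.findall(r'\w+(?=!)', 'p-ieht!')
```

The lookaround is zero-width — it requires the adjacent text to match without consuming it, so the asserted text isn't part of the match.
Walking the string: at [2:6] → 'ieht'.
With no groups in the pattern, `findall` gives back each whole match — 1 here.

['ieht']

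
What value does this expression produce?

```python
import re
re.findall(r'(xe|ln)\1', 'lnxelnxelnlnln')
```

`\1` is not a pattern — it's the concrete string captured by group 1, re-applied verbatim.
Because there's exactly one group, `findall` drops the full match and keeps group 1 from the one hit.

['ln']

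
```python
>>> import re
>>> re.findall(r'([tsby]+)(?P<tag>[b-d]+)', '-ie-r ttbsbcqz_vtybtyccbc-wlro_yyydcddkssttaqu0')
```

[('ttbsb', 'c'), ('tybty', 'ccbc'), ('yyy', 'dcdd')]

This matches one or more of one of [tsby] (captured); then one or more of a character in [b-d] (captured as 'tag').
Scanning left to right: at [6:12] match 'ttbsbc', groups = ('ttbsb', 'c'); at [16:25] match 'tybtyccbc', groups = ('tybty', 'ccbc'); at [31:38] match 'yyydcdd', groups = ('yyy', 'dcdd').
Multiple groups make `findall` return tuples — one 2-tuple for each match.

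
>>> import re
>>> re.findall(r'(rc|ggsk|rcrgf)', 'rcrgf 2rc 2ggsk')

['rc', 'rc', 'ggsk']

`|` is ordered: at each position the engine commits to the first alternative that works.
Walking the string: at [0:2] match 'rc', group 1 = 'rc'; at [7:9] match 'rc', group 1 = 'rc'; at [11:15] match 'ggsk', group 1 = 'ggsk'.
`findall` collects group 1 from each match (3 total).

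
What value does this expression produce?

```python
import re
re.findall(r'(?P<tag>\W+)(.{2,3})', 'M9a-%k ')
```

Multiple groups make `findall` return tuples — one 2-tuple for the one match.

[('-%', 'k ')]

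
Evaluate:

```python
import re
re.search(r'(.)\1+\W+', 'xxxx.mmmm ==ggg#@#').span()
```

The backreference `\1` re-matches whatever the first group consumed, character for character.
`re.search` scans for the first position where the pattern succeeds.
The match spans [0:5] → 'xxxx.'.
Captured: group 1 = 'x'.

(0, 5)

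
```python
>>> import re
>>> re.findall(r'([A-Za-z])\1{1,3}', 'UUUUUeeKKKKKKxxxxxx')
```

['U', 'e', 'K', 'K', 'x', 'x']

After group 1 captures some text, `\1` only succeeds where that same text appears again.
Walking the string: at [0:4] match 'UUUU', group 1 = 'U'; at [5:7] match 'ee', group 1 = 'e'; at [7:11] match 'KKKK', group 1 = 'K'; at [11:13] match 'KK', group 1 = 'K'; at [13:17] match 'xxxx', group 1 = 'x'; ….
`findall` collects group 1 from each match (6 total).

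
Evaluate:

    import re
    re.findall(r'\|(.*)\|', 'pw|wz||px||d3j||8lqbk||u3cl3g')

Scanning left to right: at [2:23] match '|wz||px||d3j||8lqbk||', group 1 = 'wz||px||d3j||8lqbk|'.
Because there's exactly one group, `findall` drops the full match and keeps group 1 from the one hit.

['wz||px||d3j||8lqbk|']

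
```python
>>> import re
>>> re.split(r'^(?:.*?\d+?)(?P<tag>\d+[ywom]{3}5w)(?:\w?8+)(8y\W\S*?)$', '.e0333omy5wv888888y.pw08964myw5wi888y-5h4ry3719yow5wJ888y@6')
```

['', '333omy5w', '8y.pw08964myw5wi888y-5h4ry3719yow5wJ888y@6', '']

The pattern matches anchored at the start of the string; then zero or more of any character (lazy), then one or more of a digit (lazy) (non-capturing group); then one or more of a digit, then exactly 3 of one of [ywom], then the literal '5w' (captured as 'tag'); then optionally a word character, then one or more of a literal '8' (non-capturing group); then the literal '8y', then a non-word character, then zero or more of a non-whitespace character (lazy) (captured); then anchored at the end.
The `?` after the quantifier makes it lazy — it takes as little as possible before letting the rest of the pattern try.
Matches to split on: at [0:59] → '.e0333omy5wv888888y.pw08964myw5wi888y-5h4ry3719yow5wJ888y@6'.
Because the pattern has a capturing group, `split` also inserts each captured text between the pieces.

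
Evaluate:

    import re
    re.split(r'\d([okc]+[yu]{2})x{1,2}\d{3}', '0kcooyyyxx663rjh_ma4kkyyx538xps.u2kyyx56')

The pattern matches a digit; then one or more of one of [okc], then exactly 2 of one of [yu] (captured); then 1 to 2 of a literal 'x', then exactly 3 of a digit.
Matches to split on: at [19:28] → '4kkyyx538'.
The group in the pattern means `split` returns the separators' captures alongside the pieces.

['0kcooyyyxx663rjh_ma', 'kkyy', 'xps.u2kyyx56']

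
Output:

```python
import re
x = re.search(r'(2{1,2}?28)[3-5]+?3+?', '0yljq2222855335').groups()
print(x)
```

('2228',)

The match spans [6:13] → '2228553'.
Captured: group 1 = '2228'.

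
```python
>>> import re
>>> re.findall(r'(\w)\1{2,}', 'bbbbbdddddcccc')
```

['b', 'd', 'c']

After group 1 captures some text, `\1` only succeeds where that same text appears again.
One capturing group, so `findall` returns just the captured substring from each match — 3 in all.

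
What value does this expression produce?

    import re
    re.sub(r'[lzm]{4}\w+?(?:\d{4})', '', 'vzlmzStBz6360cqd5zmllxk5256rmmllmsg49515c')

Every occurrence is swapped for ''.

'vcqd5r5c'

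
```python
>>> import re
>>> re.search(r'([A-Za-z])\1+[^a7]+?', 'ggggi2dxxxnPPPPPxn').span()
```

(0, 5)

A backreference is literal: `\1` must see the identical characters the first group matched.
`search` walks the string left to right and returns the first match it finds.
The match spans [0:5] → 'ggggi'.
Captured: group 1 = 'g'.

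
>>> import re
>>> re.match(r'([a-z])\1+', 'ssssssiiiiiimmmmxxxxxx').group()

'ssssss'

A backreference is literal: `\1` must see the identical characters the first group matched.
`match` is anchored at position 0; if the pattern doesn't fit there, it returns None.
The match spans [0:6] → 'ssssss'.
Captured: group 1 = 's'.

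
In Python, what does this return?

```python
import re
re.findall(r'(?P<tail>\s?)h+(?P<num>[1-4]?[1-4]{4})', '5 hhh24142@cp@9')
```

[(' ', '24142')]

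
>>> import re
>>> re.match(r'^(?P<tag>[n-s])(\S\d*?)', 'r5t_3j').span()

(0, 2)

The pattern matches anchored at the start of the string; then a character in [n-s] (captured as 'tag'); then a non-whitespace character, then zero or more of a digit (lazy) (captured).
With `match`, the pattern is implicitly anchored at the beginning.
The match spans [0:2] → 'r5'.
Captured: group 1 = 'r', group 2 = '5'.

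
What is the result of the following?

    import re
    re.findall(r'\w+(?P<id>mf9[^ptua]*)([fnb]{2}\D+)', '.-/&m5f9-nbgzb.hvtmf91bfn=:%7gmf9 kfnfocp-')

Pattern: one or more of a word character; then the literal 'mf9', then zero or more of any character except [ptua] (captured as 'id'); then exactly 2 of one of [fnb], then one or more of a non-digit (captured).
`findall` packs the 2 group values into a tuple for every match.

[('mf91bfn=:%7gmf9 kf', 'nfocp-')]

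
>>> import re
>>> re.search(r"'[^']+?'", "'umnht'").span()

(0, 7)

The match spans [0:7] → "'umnht'".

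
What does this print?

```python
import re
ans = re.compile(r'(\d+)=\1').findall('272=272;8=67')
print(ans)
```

A backreference is literal: `\1` must see the identical characters the first group matched.
With a single group, `findall` returns only what that group captured — 1 item.

['272']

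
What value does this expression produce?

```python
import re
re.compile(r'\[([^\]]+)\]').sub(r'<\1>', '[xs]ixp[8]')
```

'<xs>ixp<8>'

Matches: at [0:4] → '[xs]'; at [7:10] → '[8]'.
`\1` in the replacement pulls in group 1's text for each match.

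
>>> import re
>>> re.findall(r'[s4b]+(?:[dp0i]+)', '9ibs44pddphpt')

This matches one or more of one of [s4b]; then one or more of one of [dp0i] (non-capturing group).
Matches: at [2:10] → 'bs44pddp'.
With no groups in the pattern, `findall` gives back each whole match — 1 here.

['bs44pddp']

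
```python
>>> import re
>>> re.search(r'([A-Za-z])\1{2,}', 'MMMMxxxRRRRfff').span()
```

The backreference `\1` re-matches whatever the first group consumed, character for character.
The match spans [0:4] → 'MMMM'.

(0, 4)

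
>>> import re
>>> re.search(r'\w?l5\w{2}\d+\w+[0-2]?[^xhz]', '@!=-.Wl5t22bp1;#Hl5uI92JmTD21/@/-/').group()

'Wl5t22bp1;'

The match spans [5:15] → 'Wl5t22bp1;'.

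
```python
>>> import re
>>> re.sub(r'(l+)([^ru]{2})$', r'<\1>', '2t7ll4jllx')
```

Pattern: one or more of a literal 'l' (captured); then exactly 2 of any character except [ru] (captured); then anchored at the end.
Matches: at [7:10] → 'llx'.
`\1` in the replacement pulls in group 1's text for each match.

'2t7ll4j<l>'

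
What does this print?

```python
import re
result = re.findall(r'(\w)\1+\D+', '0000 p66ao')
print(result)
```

['0', '6']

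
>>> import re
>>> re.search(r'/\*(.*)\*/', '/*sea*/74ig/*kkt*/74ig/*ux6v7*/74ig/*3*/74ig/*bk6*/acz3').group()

The match spans [0:51] → '/*sea*/74ig/*kkt*/74ig/*ux6v7*/74ig/*3*/74ig/*bk6*/'.

'/*sea*/74ig/*kkt*/74ig/*ux6v7*/74ig/*3*/74ig/*bk6*/'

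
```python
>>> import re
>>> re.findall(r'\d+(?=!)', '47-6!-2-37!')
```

Because the assertion is zero-width, the text it checks is not consumed and won't appear in the result.
Scanning left to right: at [3:4] → '6'; at [8:10] → '37'.
`findall` yields the raw match text (2 of them) because the pattern has no groups.

['6', '37']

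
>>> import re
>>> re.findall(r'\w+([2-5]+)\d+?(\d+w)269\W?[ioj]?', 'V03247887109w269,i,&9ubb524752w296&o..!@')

[('4', '887109w')]

Because the quantifier is non-greedy, it stops expanding at the earliest point where the rest of the pattern can succeed.
Multiple groups make `findall` return tuples — one 2-tuple for the one match.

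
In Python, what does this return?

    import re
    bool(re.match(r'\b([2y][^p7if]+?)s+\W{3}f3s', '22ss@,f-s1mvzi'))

False

Pattern: a word boundary (`\b`, zero-width); then one of [2y], then one or more of any character except [p7if] (lazy) (captured); then one or more of the literal 's', then exactly 3 of a non-word character, then the literal 'f3s'.
`match` is anchored at position 0; if the pattern doesn't fit there, it returns None.
Here the pattern fails at index 0, so the call returns None, and `bool(None)` is False.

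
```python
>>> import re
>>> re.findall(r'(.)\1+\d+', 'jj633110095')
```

After group 1 captures some text, `\1` only succeeds where that same text appears again.
Matches: at [0:11] match 'jj633110095', group 1 = 'j'.
`findall` collects group 1 from the one match (1 total).

['j']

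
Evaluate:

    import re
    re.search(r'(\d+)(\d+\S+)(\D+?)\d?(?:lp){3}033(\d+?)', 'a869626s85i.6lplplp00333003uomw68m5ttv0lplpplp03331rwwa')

Pattern: one or more of a digit (captured); then one or more of a digit, then one or more of a non-whitespace character (captured); then one or more of a non-digit (lazy) (captured); then optionally a digit, then the literal 'lp' repeated 3 times, then the literal '033'; then one or more of a digit (lazy) (captured).
Here no position works, so the call returns None.

None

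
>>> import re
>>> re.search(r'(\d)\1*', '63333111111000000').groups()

`\1` is not a pattern — it's the concrete string captured by group 1, re-applied verbatim.
`search` walks the string left to right and returns the first match it finds.
The match spans [0:1] → '6'.
Captured: group 1 = '6'.

('6',)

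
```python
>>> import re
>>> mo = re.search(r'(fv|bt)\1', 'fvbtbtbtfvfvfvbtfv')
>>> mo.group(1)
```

The match spans [2:6] → 'btbt'.
Captured: group 1 = 'bt'.

'bt'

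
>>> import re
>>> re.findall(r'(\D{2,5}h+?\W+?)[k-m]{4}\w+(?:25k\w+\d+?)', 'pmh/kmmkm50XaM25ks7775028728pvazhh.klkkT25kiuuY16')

['pmh/', 'pvazhh.']

This matches 2 to 5 of a non-digit, then one or more of a literal 'h' (lazy), then one or more of a non-word character (lazy) (captured); then exactly 4 of a character in [k-m], then one or more of a word character; then the literal '25k', then one or more of a word character, then one or more of a digit (lazy) (non-capturing group).
Matches: at [0:28] match 'pmh/kmmkm50XaM25ks7775028728', group 1 = 'pmh/'; at [28:49] match 'pvazhh.klkkT25kiuuY16', group 1 = 'pvazhh.'.
One capturing group, so `findall` returns just the captured substring from each match — 2 in all.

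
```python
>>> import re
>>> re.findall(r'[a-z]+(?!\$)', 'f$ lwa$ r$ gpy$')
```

The negative lookahead/lookbehind blocks any match where the forbidden context is present.
Walking the string: at [3:5] → 'lw'; at [11:13] → 'gp'.
Since nothing is captured, `findall` lists the 2 matched substrings directly.

['lw', 'gp']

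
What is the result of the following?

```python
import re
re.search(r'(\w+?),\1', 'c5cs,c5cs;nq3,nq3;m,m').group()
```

After group 1 captures some text, `\1` only succeeds where that same text appears again.
The match spans [0:9] → 'c5cs,c5cs'.

'c5cs,c5cs'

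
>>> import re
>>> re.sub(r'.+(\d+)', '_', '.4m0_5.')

Pattern: one or more of any character; then one or more of a digit (captured).
Every occurrence is swapped for '_'.

'_.'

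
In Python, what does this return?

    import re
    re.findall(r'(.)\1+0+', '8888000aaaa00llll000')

A backreference is literal: `\1` must see the identical characters the first group matched.
`findall` collects group 1 from each match (3 total).

['8', 'a', 'l']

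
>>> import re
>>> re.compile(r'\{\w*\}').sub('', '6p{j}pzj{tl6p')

Matches: at [2:5] → '{j}'.
Every occurrence is swapped for ''.

'6ppzj{tl6p'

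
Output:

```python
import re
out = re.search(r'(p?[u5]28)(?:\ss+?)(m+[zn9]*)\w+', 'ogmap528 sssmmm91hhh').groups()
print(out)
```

The match spans [4:20] → 'p528 sssmmm91hhh'.
Captured: group 1 = 'p528', group 2 = 'mmm9'.

('p528', 'mmm9')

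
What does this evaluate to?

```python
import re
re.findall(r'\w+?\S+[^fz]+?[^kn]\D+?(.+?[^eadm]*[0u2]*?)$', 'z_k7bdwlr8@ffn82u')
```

The pattern matches one or more of a word character (lazy), then one or more of a non-whitespace character, then one or more of any character except [fz] (lazy); then any character except [kn], then one or more of a non-digit (lazy); then one or more of any character (lazy), then zero or more of any character except [eadm], then zero or more of one of [0u2] (lazy) (captured); then anchored at the end.
Because the quantifier is non-greedy, it stops expanding at the earliest point where the rest of the pattern can succeed.
Matches: at [0:17] match 'z_k7bdwlr8@ffn82u', group 1 = 'n82u'.
With a single group, `findall` returns only what that group captured — 1 item.

['n82u']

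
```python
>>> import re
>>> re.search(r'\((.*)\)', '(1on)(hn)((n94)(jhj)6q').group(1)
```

The match spans [0:20] → '(1on)(hn)((n94)(jhj)'.
Captured: group 1 = '1on)(hn)((n94)(jhj'.

'1on)(hn)((n94)(jhj'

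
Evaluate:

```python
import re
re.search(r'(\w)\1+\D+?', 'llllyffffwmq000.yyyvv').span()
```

(0, 5)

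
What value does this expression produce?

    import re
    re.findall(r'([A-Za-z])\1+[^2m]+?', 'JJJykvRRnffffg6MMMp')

After group 1 captures some text, `\1` only succeeds where that same text appears again.
Matches: at [0:4] match 'JJJy', group 1 = 'J'; at [6:9] match 'RRn', group 1 = 'R'; at [9:14] match 'ffffg', group 1 = 'f'; at [15:19] match 'MMMp', group 1 = 'M'.
Because there's exactly one group, `findall` drops the full match and keeps group 1 from each hit.

['J', 'R', 'f', 'M']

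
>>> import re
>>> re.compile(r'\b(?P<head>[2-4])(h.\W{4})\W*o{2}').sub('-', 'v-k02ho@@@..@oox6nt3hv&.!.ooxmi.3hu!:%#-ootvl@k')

The pattern matches a word boundary (`\b`, zero-width); then a character in [2-4] (captured as 'head'); then the literal 'h', then any character, then exactly 4 of a non-word character (captured); then zero or more of a non-word character, then exactly 2 of the literal 'o'.
Every occurrence is swapped for '-'.

'v-k02ho@@@..@oox6nt3hv&.!.ooxmi.-tvl@k'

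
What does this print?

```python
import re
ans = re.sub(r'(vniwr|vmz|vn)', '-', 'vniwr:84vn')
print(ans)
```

The regex engine tests alternatives in the order written; an earlier branch that matches wins even if a later one would match more.
Matches: at [0:5] → 'vniwr'; at [8:10] → 'vn'.
Every occurrence is swapped for '-'.

-:84-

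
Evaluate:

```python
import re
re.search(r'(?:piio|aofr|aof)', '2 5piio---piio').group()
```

'piio'

`re.search` tries every starting position until one works.
The match spans [3:7] → 'piio'.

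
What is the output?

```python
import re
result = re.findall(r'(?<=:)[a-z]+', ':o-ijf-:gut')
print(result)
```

['o', 'gut']

The lookaround is zero-width — it requires the adjacent text to match without consuming it, so the asserted text isn't part of the match.
`findall` yields the raw match text (2 of them) because the pattern has no groups.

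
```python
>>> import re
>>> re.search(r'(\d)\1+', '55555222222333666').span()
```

A backreference is literal: `\1` must see the identical characters the first group matched.
The match spans [0:5] → '55555'.

(0, 5)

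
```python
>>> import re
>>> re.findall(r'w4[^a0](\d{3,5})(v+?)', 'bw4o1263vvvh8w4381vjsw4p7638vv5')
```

Because the quantifier is non-greedy, it stops expanding at the earliest point where the rest of the pattern can succeed.
2 groups means each result is a tuple of 2 captured strings — 2 here.

[('1263', 'v'), ('7638', 'v')]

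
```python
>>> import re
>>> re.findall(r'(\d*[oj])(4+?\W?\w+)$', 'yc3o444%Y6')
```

The pattern matches zero or more of a digit, then one of [oj] (captured); then one or more of a literal '4' (lazy), then optionally a non-word character, then one or more of a word character (captured); then anchored at the end.
`findall` packs the 2 group values into a tuple for every match.

[('3o', '444%Y6')]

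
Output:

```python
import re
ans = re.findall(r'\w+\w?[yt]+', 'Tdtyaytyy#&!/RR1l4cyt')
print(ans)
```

The pattern matches one or more of a word character; then optionally a word character, then one or more of one of [yt].
Walking the string: at [0:9] → 'Tdtyaytyy'; at [13:21] → 'RR1l4cyt'.
With no groups in the pattern, `findall` gives back each whole match — 2 here.

['Tdtyaytyy', 'RR1l4cyt']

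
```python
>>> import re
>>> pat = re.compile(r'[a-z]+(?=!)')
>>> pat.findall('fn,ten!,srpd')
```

['ten']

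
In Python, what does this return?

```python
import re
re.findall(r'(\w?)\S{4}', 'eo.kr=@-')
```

With a single group, `findall` returns only what that group captured — 1 item.

['e']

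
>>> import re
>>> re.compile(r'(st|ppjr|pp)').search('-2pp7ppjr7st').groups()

The match spans [2:4] → 'pp'.
Captured: group 1 = 'pp'.

('pp',)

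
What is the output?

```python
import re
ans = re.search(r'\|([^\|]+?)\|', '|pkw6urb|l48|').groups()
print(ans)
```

('pkw6urb',)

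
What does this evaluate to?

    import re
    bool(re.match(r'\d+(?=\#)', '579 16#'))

`re.match` won't scan ahead — the pattern has to work from the very first character.
Here the string doesn't start with a match, so the call returns None, and `bool(None)` is False.

False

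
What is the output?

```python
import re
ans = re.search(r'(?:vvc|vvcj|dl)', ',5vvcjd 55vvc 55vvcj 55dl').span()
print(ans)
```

(2, 5)

Alternation isn't longest-match — the leftmost alternative that fits at this position is chosen.
`re.search` tries every starting position until one works.
The match spans [2:5] → 'vvc'.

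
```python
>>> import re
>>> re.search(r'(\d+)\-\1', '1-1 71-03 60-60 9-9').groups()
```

('1',)

The match spans [0:3] → '1-1'.
Captured: group 1 = '1'.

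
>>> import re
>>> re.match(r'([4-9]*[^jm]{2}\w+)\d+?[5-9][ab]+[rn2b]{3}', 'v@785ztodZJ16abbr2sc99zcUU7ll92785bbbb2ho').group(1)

'v@785ztodZJ16abbr2sc99zcUU7ll927'

This matches zero or more of a character in [4-9], then exactly 2 of any character except [jm], then one or more of a word character (captured); then one or more of a digit (lazy); then a character in [5-9], then one or more of one of [ab], then exactly 3 of one of [rn2b].
`re.match` only tries the pattern at the start of the string.
The match spans [0:39] → 'v@785ztodZJ16abbr2sc99zcUU7ll92785bbbb2'.
Captured: group 1 = 'v@785ztodZJ16abbr2sc99zcUU7ll927'.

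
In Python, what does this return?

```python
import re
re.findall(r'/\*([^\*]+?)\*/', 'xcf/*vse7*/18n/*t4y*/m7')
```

['vse7', 't4y']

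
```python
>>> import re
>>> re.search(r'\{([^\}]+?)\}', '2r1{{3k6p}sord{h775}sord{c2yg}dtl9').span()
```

(3, 10)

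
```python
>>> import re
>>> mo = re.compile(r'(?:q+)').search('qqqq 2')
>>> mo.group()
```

The pattern matches one or more of a literal 'q' (non-capturing group).
`search` walks the string left to right and returns the first match it finds.
The match spans [0:4] → 'qqqq'.

'qqqq'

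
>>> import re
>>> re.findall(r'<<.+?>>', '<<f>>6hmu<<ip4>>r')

Lazy quantifiers expand one character at a time until the remainder of the pattern can match.
Walking the string: at [0:5] → '<<f>>'; at [9:16] → '<<ip4>>'.
Since nothing is captured, `findall` lists the 2 matched substrings directly.

['<<f>>', '<<ip4>>']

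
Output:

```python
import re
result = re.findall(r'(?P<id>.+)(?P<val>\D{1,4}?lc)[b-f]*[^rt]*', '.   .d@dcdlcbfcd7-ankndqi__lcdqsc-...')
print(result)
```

The pattern matches one or more of any character (captured as 'id'); then 1 to 4 of a non-digit (lazy), then the literal 'lc' (captured as 'val'); then zero or more of a character in [b-f], then zero or more of any character except [rt].
Matches: at [0:37] match '.   .d@dcdlcbfcd7-ankndqi__lcdqsc-...', groups = ('.   .d@dcdlcbfcd7-ankndqi_', '_lc').
Multiple groups make `findall` return tuples — one 2-tuple for the one match.

[('.   .d@dcdlcbfcd7-ankndqi_', '_lc')]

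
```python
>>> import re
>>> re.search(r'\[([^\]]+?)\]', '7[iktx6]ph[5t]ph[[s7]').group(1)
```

'iktx6'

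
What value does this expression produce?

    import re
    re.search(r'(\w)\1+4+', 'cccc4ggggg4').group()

'cccc4'

The backreference `\1` re-matches whatever the first group consumed, character for character.
`search` walks the string left to right and returns the first match it finds.
The match spans [0:5] → 'cccc4'.
Captured: group 1 = 'c'.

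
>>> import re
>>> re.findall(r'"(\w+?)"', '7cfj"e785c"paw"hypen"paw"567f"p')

['e785c', 'hypen', '567f']

Scanning left to right: at [4:11] match '"e785c"', group 1 = 'e785c'; at [14:21] match '"hypen"', group 1 = 'hypen'; at [24:30] match '"567f"', group 1 = '567f'.
`findall` collects group 1 from each match (3 total).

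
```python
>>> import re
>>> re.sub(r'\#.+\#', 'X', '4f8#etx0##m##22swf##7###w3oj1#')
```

'4f8X'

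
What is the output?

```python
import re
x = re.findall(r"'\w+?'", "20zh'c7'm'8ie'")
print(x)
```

["'c7'", "'8ie'"]

Scanning left to right: at [4:8] → "'c7'"; at [9:14] → "'8ie'".
`findall` yields the raw match text (2 of them) because the pattern has no groups.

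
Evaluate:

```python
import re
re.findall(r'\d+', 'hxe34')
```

The pattern matches one or more of a digit.
Scanning left to right: at [3:5] → '34'.
Since nothing is captured, `findall` lists the 1 matched substring directly.

['34']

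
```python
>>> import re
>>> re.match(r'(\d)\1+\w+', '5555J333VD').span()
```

`match` is anchored at position 0; if the pattern doesn't fit there, it returns None.
The match spans [0:10] → '5555J333VD'.

(0, 10)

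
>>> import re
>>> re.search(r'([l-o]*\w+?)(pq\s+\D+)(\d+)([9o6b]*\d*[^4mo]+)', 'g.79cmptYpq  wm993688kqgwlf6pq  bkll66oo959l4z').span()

The pattern matches zero or more of a character in [l-o], then one or more of a word character (lazy) (captured); then the literal 'pq', then one or more of whitespace, then one or more of a non-digit (captured); then one or more of a digit (captured); then zero or more of one of [9o6b], then zero or more of a digit, then one or more of any character except [4mo] (captured).
`re.search` scans for the first position where the pattern succeeds.
The match spans [2:38] → '79cmptYpq  wm993688kqgwlf6pq  bkll66'.
Captured: group 1 = '79cmptY', group 2 = 'pq  wm', group 3 = '993688', group 4 = 'kqgwlf6pq  bkll66'.

(2, 38)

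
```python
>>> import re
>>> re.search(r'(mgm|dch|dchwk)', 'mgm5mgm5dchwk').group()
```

The match spans [0:3] → 'mgm'.

'mgm'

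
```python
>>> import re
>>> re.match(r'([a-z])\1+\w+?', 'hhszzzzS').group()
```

'hhs'

`re.match` won't scan ahead — the pattern has to work from the very first character.
The match spans [0:3] → 'hhs'.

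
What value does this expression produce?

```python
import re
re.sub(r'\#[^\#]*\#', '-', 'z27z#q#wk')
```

'z27z-wk'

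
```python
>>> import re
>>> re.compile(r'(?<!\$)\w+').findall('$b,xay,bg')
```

A negative assertion filters positions out without eating any characters.
Scanning left to right: at [3:6] → 'xay'; at [7:9] → 'bg'.
`findall` yields the raw match text (2 of them) because the pattern has no groups.

['xay', 'bg']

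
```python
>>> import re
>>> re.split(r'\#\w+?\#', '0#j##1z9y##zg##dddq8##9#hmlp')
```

Matches to split on: at [1:4] → '#j#'; at [4:10] → '#1z9y#'; at [10:14] → '#zg#'; at [14:21] → '#dddq8#'; at [21:24] → '#9#'.
Each match becomes a cut point; 6 segments remain.

['0', '', '', '', '', 'hmlp']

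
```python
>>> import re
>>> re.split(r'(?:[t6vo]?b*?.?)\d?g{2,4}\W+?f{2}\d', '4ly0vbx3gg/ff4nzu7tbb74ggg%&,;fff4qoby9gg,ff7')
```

['4ly0', 'nzu7tbb74ggg%&,;fff4q', '']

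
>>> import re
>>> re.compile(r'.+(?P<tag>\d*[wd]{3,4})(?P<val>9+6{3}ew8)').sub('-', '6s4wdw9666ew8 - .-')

'- - .-'

This matches one or more of any character; then zero or more of a digit, then 3 to 4 of one of [wd] (captured as 'tag'); then one or more of the literal '9', then exactly 3 of the literal '6', then the literal 'ew8' (captured as 'val').
Matches: at [0:13] → '6s4wdw9666ew8'.
Each match is replaced by '-'.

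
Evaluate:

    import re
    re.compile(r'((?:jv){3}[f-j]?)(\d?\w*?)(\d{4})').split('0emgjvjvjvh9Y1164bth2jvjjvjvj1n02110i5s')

['0emg', 'jvjvjvh', '9Y', '1164', 'bth2jvjjvjvj1n02110i5s']

The pattern matches the literal 'jv' repeated 3 times, then optionally a character in [f-j] (captured); then optionally a digit, then zero or more of a word character (lazy) (captured); then exactly 4 of a digit (captured).
The `?` after the quantifier makes it lazy — it takes as little as possible before letting the rest of the pattern try.
Matches to split on: at [4:17] → 'jvjvjvh9Y1164'.
Because the pattern has a capturing group, `split` also inserts each captured text between the pieces.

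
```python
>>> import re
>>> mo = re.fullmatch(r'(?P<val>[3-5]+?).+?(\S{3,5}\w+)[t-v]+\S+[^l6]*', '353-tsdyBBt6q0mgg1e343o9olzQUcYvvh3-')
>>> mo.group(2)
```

'3-tsdyBBt6q0mgg1e343o9olzQUcYv'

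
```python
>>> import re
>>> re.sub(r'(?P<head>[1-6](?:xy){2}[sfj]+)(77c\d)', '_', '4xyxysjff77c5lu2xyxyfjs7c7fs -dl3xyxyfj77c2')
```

'_lu2xyxyfjs7c7fs -dl_'

Pattern: a character in [1-6], then the literal 'xy' repeated 2 times, then one or more of one of [sfj] (captured as 'head'); then the literal '77c', then a digit (captured).
Matches: at [0:13] → '4xyxysjff77c5'; at [32:43] → '3xyxyfj77c2'.
Every occurrence is swapped for '_'.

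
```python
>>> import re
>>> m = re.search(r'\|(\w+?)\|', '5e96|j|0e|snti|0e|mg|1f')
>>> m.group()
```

'|j|'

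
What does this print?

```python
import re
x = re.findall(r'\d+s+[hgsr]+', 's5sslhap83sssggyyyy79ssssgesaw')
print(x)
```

The pattern matches one or more of a digit; then one or more of the literal 's', then one or more of one of [hgsr].
Scanning left to right: at [1:4] → '5ss'; at [8:15] → '83sssgg'; at [19:26] → '79ssssg'.
With no groups in the pattern, `findall` gives back each whole match — 3 here.

['5ss', '83sssgg', '79ssssg']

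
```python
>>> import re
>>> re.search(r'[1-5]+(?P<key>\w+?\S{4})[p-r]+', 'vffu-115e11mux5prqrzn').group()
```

This matches one or more of a character in [1-5]; then one or more of a word character (lazy), then exactly 4 of a non-whitespace character (captured as 'key'); then one or more of a character in [p-r].
`search` walks the string left to right and returns the first match it finds.
The match spans [5:19] → '115e11mux5prqr'.
Captured: group 1 = 'e11mux5'.

'115e11mux5prqr'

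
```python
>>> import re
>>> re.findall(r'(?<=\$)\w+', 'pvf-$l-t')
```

['l']

Lookahead/lookbehind check context without consuming it, so the matched span excludes the asserted characters.
No capturing groups, so `findall` returns the 1 full match string.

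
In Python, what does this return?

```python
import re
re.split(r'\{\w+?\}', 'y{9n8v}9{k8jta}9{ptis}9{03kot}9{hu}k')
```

Matches to split on: at [1:7] → '{9n8v}'; at [8:15] → '{k8jta}'; at [16:22] → '{ptis}'; at [23:30] → '{03kot}'; at [31:35] → '{hu}'.
The string is cut at each match, leaving 6 pieces.

['y', '9', '9', '9', '9', 'k']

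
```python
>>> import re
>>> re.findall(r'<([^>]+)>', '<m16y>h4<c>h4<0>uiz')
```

Scanning left to right: at [0:6] match '<m16y>', group 1 = 'm16y'; at [8:11] match '<c>', group 1 = 'c'; at [13:16] match '<0>', group 1 = '0'.
`findall` collects group 1 from each match (3 total).

['m16y', 'c', '0']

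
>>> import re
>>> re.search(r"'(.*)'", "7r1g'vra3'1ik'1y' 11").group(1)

`re.search` tries every starting position until one works.
The match spans [4:17] → "'vra3'1ik'1y'".
Captured: group 1 = "vra3'1ik'1y".

"vra3'1ik'1y"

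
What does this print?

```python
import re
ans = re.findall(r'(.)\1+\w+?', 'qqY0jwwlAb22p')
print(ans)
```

['q', 'w', '2']

A backreference is literal: `\1` must see the identical characters the first group matched.
Scanning left to right: at [0:3] match 'qqY', group 1 = 'q'; at [5:8] match 'wwl', group 1 = 'w'; at [10:13] match '22p', group 1 = '2'.
Because there's exactly one group, `findall` drops the full match and keeps group 1 from each hit.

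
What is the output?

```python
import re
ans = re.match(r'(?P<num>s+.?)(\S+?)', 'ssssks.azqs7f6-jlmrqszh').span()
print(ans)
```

Pattern: one or more of a literal 's', then optionally any character (captured as 'num'); then one or more of a non-whitespace character (lazy) (captured).
Lazy quantifiers expand one character at a time until the remainder of the pattern can match.
`re.match` only tries the pattern at the start of the string.
The match spans [0:6] → 'ssssks'.
Captured: group 1 = 'ssssk', group 2 = 's'.

(0, 6)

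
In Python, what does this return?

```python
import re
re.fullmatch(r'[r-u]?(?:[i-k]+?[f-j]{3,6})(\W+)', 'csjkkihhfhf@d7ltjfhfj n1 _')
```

None

The pattern matches optionally a character in [r-u]; then one or more of a character in [i-k] (lazy), then 3 to 6 of a character in [f-j] (non-capturing group); then one or more of a non-word character (captured).
`re.fullmatch` requires the pattern to consume the entire string.
Here there's no way to consume every character, so the call returns None.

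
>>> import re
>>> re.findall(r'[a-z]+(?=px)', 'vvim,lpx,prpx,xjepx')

['l', 'pr', 'xje']

The `(?=…)`/`(?<=…)` assertion just peeks at neighbouring text; it doesn't advance the match position.
With no groups in the pattern, `findall` gives back each whole match — 3 here.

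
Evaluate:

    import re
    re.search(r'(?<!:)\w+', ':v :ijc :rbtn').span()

The negative lookaround is zero-width — it rules out positions where the adjacent text would match, without consuming anything.
The match spans [5:7] → 'jc'.

(5, 7)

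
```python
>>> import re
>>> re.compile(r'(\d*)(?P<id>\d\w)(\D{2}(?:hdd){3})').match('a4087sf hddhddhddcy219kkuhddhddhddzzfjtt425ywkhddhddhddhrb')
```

None

Pattern: zero or more of a digit (captured); then a digit, then a word character (captured as 'id'); then exactly 2 of a non-digit, then the literal 'hdd' repeated 3 times (captured).
`re.match` won't scan ahead — the pattern has to work from the very first character.
Here the pattern fails at index 0, so the call returns None.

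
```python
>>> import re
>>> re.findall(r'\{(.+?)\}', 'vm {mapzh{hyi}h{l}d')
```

['mapzh{hyi', 'l']

A non-greedy quantifier consumes as few characters as it can — just enough that the remainder of the pattern still matches from where it stops; whatever follows it matches normally.
`findall` collects group 1 from each match (2 total).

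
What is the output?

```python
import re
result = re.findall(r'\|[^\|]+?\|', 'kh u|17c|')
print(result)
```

With no groups in the pattern, `findall` gives back each whole match — 1 here.

['|17c|']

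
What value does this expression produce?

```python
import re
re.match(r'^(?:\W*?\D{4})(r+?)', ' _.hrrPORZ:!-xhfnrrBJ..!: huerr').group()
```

The pattern matches anchored at the start of the string; then zero or more of a non-word character (lazy), then exactly 4 of a non-digit (non-capturing group); then one or more of a literal 'r' (lazy) (captured).
A `+?`/`*?`/`{m,n}?` starts at its minimum and grows only as far as needed for what follows to match.
With `match`, the pattern is implicitly anchored at the beginning.
The match spans [0:5] → ' _.hr'.
Captured: group 1 = 'r'.

' _.hr'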